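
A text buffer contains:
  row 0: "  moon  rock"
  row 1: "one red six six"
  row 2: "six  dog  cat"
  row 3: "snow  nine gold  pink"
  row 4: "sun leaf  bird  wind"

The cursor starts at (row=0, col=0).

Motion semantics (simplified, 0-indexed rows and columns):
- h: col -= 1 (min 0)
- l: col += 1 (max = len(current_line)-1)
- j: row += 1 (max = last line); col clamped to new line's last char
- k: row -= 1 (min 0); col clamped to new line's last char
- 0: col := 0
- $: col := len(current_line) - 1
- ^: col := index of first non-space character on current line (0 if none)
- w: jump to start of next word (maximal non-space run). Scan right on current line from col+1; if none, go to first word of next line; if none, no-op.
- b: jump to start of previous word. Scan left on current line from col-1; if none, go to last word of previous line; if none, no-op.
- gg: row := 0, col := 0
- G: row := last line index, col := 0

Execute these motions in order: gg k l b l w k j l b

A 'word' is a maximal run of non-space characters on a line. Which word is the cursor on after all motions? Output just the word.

After 1 (gg): row=0 col=0 char='_'
After 2 (k): row=0 col=0 char='_'
After 3 (l): row=0 col=1 char='_'
After 4 (b): row=0 col=1 char='_'
After 5 (l): row=0 col=2 char='m'
After 6 (w): row=0 col=8 char='r'
After 7 (k): row=0 col=8 char='r'
After 8 (j): row=1 col=8 char='s'
After 9 (l): row=1 col=9 char='i'
After 10 (b): row=1 col=8 char='s'

Answer: six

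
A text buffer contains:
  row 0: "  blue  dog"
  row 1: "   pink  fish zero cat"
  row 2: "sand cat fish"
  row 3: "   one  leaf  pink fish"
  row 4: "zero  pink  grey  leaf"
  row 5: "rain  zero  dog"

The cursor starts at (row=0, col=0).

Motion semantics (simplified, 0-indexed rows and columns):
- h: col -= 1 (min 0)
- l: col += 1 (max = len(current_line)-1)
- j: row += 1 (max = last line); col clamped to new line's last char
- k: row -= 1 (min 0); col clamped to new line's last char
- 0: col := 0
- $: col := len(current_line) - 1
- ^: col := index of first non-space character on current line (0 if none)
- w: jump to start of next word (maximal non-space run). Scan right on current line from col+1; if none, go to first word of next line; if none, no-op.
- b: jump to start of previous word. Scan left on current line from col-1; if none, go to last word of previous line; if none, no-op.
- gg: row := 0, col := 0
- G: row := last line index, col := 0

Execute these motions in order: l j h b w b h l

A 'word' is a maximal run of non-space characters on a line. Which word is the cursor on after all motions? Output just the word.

After 1 (l): row=0 col=1 char='_'
After 2 (j): row=1 col=1 char='_'
After 3 (h): row=1 col=0 char='_'
After 4 (b): row=0 col=8 char='d'
After 5 (w): row=1 col=3 char='p'
After 6 (b): row=0 col=8 char='d'
After 7 (h): row=0 col=7 char='_'
After 8 (l): row=0 col=8 char='d'

Answer: dog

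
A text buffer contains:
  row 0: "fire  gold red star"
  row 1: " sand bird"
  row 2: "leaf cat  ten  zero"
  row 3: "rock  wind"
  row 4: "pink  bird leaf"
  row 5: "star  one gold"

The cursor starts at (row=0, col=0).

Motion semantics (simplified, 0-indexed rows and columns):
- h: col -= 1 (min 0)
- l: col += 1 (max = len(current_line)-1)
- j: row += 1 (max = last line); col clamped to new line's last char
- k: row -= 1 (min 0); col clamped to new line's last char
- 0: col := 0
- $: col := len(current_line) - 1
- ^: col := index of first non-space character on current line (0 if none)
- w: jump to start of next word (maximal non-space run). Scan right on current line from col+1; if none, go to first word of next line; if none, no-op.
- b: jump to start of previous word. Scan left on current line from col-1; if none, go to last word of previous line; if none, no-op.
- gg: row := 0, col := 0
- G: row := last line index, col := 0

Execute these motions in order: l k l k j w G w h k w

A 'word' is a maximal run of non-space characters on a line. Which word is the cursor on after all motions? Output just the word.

After 1 (l): row=0 col=1 char='i'
After 2 (k): row=0 col=1 char='i'
After 3 (l): row=0 col=2 char='r'
After 4 (k): row=0 col=2 char='r'
After 5 (j): row=1 col=2 char='a'
After 6 (w): row=1 col=6 char='b'
After 7 (G): row=5 col=0 char='s'
After 8 (w): row=5 col=6 char='o'
After 9 (h): row=5 col=5 char='_'
After 10 (k): row=4 col=5 char='_'
After 11 (w): row=4 col=6 char='b'

Answer: bird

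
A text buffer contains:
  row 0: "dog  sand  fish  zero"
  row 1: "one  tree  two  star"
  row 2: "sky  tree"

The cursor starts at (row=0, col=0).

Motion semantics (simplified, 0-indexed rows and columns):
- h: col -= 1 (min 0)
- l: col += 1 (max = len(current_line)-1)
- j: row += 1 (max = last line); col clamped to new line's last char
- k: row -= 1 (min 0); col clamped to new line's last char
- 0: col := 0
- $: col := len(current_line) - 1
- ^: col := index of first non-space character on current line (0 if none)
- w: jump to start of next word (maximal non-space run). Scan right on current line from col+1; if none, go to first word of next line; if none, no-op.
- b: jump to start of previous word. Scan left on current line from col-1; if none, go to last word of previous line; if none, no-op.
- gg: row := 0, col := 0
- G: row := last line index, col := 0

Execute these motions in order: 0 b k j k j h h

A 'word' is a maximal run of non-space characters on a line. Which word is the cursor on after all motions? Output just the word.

After 1 (0): row=0 col=0 char='d'
After 2 (b): row=0 col=0 char='d'
After 3 (k): row=0 col=0 char='d'
After 4 (j): row=1 col=0 char='o'
After 5 (k): row=0 col=0 char='d'
After 6 (j): row=1 col=0 char='o'
After 7 (h): row=1 col=0 char='o'
After 8 (h): row=1 col=0 char='o'

Answer: one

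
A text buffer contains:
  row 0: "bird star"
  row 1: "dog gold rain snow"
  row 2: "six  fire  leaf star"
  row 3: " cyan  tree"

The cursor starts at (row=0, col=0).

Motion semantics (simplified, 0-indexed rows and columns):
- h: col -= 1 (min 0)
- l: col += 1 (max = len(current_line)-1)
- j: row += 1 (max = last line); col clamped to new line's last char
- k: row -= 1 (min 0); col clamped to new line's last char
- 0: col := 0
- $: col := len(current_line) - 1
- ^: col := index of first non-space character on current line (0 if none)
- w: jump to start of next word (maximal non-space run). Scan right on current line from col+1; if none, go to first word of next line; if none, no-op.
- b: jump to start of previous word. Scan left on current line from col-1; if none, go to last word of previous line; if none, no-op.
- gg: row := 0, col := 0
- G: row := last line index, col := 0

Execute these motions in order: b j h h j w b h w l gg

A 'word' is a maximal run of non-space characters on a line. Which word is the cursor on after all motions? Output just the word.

Answer: bird

Derivation:
After 1 (b): row=0 col=0 char='b'
After 2 (j): row=1 col=0 char='d'
After 3 (h): row=1 col=0 char='d'
After 4 (h): row=1 col=0 char='d'
After 5 (j): row=2 col=0 char='s'
After 6 (w): row=2 col=5 char='f'
After 7 (b): row=2 col=0 char='s'
After 8 (h): row=2 col=0 char='s'
After 9 (w): row=2 col=5 char='f'
After 10 (l): row=2 col=6 char='i'
After 11 (gg): row=0 col=0 char='b'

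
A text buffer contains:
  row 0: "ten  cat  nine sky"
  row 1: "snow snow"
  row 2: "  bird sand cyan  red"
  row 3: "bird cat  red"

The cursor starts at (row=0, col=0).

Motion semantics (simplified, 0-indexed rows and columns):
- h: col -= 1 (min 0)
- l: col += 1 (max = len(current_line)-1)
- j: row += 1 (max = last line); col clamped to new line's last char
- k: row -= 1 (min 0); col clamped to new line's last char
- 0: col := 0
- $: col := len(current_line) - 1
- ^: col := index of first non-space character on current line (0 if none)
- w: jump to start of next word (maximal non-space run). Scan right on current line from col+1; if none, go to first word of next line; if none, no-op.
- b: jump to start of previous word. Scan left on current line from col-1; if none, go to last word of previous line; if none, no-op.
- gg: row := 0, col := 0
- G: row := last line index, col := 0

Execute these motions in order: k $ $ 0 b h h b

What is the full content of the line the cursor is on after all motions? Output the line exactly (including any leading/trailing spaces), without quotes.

After 1 (k): row=0 col=0 char='t'
After 2 ($): row=0 col=17 char='y'
After 3 ($): row=0 col=17 char='y'
After 4 (0): row=0 col=0 char='t'
After 5 (b): row=0 col=0 char='t'
After 6 (h): row=0 col=0 char='t'
After 7 (h): row=0 col=0 char='t'
After 8 (b): row=0 col=0 char='t'

Answer: ten  cat  nine sky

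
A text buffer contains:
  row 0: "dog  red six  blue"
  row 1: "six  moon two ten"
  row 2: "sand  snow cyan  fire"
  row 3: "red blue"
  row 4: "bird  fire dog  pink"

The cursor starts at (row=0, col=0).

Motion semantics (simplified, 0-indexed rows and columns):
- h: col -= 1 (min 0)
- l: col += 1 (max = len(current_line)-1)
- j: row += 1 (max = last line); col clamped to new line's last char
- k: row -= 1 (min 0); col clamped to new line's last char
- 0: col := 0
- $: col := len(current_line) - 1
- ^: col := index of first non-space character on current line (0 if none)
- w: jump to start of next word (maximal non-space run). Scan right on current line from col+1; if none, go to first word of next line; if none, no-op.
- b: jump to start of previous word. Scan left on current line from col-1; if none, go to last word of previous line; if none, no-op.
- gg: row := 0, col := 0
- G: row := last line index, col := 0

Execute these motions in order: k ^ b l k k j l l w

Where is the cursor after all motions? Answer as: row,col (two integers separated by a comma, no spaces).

Answer: 1,5

Derivation:
After 1 (k): row=0 col=0 char='d'
After 2 (^): row=0 col=0 char='d'
After 3 (b): row=0 col=0 char='d'
After 4 (l): row=0 col=1 char='o'
After 5 (k): row=0 col=1 char='o'
After 6 (k): row=0 col=1 char='o'
After 7 (j): row=1 col=1 char='i'
After 8 (l): row=1 col=2 char='x'
After 9 (l): row=1 col=3 char='_'
After 10 (w): row=1 col=5 char='m'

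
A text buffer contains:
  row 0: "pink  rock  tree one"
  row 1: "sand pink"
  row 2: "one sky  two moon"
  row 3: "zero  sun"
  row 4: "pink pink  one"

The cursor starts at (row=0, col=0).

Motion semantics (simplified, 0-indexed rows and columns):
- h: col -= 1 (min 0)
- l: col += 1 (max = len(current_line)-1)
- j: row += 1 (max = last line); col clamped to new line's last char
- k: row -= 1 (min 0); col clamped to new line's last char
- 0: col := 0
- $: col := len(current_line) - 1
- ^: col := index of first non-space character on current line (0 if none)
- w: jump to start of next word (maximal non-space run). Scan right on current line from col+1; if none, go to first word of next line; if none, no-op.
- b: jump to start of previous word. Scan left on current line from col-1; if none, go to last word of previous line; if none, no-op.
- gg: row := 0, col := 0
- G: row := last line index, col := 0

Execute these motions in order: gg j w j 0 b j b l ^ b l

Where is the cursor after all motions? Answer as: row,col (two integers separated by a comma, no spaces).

After 1 (gg): row=0 col=0 char='p'
After 2 (j): row=1 col=0 char='s'
After 3 (w): row=1 col=5 char='p'
After 4 (j): row=2 col=5 char='k'
After 5 (0): row=2 col=0 char='o'
After 6 (b): row=1 col=5 char='p'
After 7 (j): row=2 col=5 char='k'
After 8 (b): row=2 col=4 char='s'
After 9 (l): row=2 col=5 char='k'
After 10 (^): row=2 col=0 char='o'
After 11 (b): row=1 col=5 char='p'
After 12 (l): row=1 col=6 char='i'

Answer: 1,6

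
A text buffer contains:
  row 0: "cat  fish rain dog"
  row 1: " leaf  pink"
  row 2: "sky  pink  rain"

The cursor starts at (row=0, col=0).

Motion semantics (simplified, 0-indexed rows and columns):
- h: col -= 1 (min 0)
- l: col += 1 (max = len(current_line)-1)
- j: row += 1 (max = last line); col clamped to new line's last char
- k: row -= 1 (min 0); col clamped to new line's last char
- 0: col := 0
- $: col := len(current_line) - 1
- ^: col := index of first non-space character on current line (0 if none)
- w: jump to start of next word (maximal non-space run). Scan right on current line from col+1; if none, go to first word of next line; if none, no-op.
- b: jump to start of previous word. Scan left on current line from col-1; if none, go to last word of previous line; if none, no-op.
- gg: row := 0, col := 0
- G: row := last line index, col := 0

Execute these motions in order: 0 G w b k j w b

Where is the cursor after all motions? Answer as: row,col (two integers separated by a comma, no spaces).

Answer: 2,0

Derivation:
After 1 (0): row=0 col=0 char='c'
After 2 (G): row=2 col=0 char='s'
After 3 (w): row=2 col=5 char='p'
After 4 (b): row=2 col=0 char='s'
After 5 (k): row=1 col=0 char='_'
After 6 (j): row=2 col=0 char='s'
After 7 (w): row=2 col=5 char='p'
After 8 (b): row=2 col=0 char='s'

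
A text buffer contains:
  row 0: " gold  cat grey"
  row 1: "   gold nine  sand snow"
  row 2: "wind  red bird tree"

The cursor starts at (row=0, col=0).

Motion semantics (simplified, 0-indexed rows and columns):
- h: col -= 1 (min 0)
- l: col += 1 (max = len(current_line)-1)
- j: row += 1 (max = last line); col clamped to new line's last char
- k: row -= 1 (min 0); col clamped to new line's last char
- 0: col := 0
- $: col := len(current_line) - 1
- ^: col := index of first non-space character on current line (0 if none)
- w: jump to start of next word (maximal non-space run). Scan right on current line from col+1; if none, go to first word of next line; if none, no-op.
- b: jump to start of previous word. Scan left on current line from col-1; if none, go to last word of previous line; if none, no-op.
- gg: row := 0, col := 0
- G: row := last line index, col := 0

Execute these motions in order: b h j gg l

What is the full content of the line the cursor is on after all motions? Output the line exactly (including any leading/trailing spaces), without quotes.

After 1 (b): row=0 col=0 char='_'
After 2 (h): row=0 col=0 char='_'
After 3 (j): row=1 col=0 char='_'
After 4 (gg): row=0 col=0 char='_'
After 5 (l): row=0 col=1 char='g'

Answer:  gold  cat grey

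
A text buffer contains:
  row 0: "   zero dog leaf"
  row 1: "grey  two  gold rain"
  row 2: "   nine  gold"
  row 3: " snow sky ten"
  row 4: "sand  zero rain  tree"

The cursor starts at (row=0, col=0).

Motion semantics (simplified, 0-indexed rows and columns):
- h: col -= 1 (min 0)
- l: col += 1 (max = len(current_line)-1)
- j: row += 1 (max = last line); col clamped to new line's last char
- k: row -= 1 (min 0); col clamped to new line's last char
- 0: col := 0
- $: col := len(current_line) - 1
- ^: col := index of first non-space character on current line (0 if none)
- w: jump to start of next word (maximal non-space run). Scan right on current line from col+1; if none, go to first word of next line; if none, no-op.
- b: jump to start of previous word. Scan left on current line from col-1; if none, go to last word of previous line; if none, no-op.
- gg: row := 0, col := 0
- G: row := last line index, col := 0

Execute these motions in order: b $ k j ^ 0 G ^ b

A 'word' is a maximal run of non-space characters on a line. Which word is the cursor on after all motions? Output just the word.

Answer: ten

Derivation:
After 1 (b): row=0 col=0 char='_'
After 2 ($): row=0 col=15 char='f'
After 3 (k): row=0 col=15 char='f'
After 4 (j): row=1 col=15 char='_'
After 5 (^): row=1 col=0 char='g'
After 6 (0): row=1 col=0 char='g'
After 7 (G): row=4 col=0 char='s'
After 8 (^): row=4 col=0 char='s'
After 9 (b): row=3 col=10 char='t'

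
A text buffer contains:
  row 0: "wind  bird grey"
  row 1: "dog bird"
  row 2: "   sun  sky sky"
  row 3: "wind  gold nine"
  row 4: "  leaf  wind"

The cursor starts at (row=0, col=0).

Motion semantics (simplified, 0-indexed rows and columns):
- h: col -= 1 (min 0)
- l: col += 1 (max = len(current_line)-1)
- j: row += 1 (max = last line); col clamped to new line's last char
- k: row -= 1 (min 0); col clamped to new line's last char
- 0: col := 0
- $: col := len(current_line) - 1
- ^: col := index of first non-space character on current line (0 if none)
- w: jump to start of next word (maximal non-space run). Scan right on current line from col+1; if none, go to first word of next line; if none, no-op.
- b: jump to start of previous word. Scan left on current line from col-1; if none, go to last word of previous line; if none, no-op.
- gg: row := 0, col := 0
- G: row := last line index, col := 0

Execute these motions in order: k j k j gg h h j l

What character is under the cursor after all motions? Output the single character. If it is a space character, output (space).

Answer: o

Derivation:
After 1 (k): row=0 col=0 char='w'
After 2 (j): row=1 col=0 char='d'
After 3 (k): row=0 col=0 char='w'
After 4 (j): row=1 col=0 char='d'
After 5 (gg): row=0 col=0 char='w'
After 6 (h): row=0 col=0 char='w'
After 7 (h): row=0 col=0 char='w'
After 8 (j): row=1 col=0 char='d'
After 9 (l): row=1 col=1 char='o'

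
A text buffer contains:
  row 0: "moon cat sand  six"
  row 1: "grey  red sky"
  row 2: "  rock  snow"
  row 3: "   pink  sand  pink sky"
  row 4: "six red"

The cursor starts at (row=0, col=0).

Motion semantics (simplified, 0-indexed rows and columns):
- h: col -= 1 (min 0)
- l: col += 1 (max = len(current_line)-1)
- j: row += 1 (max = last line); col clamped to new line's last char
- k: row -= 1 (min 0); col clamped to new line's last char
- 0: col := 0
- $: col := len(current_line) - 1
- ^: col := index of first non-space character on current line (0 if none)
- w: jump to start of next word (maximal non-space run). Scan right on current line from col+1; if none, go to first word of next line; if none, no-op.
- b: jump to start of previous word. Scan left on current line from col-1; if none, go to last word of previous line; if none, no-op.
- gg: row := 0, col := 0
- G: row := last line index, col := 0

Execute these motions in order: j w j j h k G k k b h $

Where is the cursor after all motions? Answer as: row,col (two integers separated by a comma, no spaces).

After 1 (j): row=1 col=0 char='g'
After 2 (w): row=1 col=6 char='r'
After 3 (j): row=2 col=6 char='_'
After 4 (j): row=3 col=6 char='k'
After 5 (h): row=3 col=5 char='n'
After 6 (k): row=2 col=5 char='k'
After 7 (G): row=4 col=0 char='s'
After 8 (k): row=3 col=0 char='_'
After 9 (k): row=2 col=0 char='_'
After 10 (b): row=1 col=10 char='s'
After 11 (h): row=1 col=9 char='_'
After 12 ($): row=1 col=12 char='y'

Answer: 1,12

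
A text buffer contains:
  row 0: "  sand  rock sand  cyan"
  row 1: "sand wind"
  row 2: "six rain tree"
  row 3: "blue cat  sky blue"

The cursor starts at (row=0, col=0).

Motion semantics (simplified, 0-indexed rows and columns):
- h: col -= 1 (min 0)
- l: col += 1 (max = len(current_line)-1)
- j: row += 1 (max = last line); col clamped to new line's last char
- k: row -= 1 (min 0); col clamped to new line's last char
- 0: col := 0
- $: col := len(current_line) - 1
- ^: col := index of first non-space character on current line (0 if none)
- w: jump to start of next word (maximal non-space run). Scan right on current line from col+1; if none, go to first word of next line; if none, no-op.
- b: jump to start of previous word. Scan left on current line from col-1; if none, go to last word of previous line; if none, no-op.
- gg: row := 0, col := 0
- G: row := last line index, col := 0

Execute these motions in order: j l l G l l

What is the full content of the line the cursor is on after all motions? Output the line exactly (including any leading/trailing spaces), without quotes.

Answer: blue cat  sky blue

Derivation:
After 1 (j): row=1 col=0 char='s'
After 2 (l): row=1 col=1 char='a'
After 3 (l): row=1 col=2 char='n'
After 4 (G): row=3 col=0 char='b'
After 5 (l): row=3 col=1 char='l'
After 6 (l): row=3 col=2 char='u'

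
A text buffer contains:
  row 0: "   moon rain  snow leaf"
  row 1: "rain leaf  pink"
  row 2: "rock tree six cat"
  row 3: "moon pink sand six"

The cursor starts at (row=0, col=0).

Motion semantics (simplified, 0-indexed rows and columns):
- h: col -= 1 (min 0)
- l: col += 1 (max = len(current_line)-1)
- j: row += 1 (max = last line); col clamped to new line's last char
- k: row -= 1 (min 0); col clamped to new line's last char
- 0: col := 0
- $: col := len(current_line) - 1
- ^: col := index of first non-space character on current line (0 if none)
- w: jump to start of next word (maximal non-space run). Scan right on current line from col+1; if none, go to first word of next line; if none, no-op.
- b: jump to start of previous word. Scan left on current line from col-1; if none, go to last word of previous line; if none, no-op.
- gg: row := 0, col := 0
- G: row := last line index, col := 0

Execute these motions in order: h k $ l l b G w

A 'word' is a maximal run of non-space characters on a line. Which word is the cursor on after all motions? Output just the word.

After 1 (h): row=0 col=0 char='_'
After 2 (k): row=0 col=0 char='_'
After 3 ($): row=0 col=22 char='f'
After 4 (l): row=0 col=22 char='f'
After 5 (l): row=0 col=22 char='f'
After 6 (b): row=0 col=19 char='l'
After 7 (G): row=3 col=0 char='m'
After 8 (w): row=3 col=5 char='p'

Answer: pink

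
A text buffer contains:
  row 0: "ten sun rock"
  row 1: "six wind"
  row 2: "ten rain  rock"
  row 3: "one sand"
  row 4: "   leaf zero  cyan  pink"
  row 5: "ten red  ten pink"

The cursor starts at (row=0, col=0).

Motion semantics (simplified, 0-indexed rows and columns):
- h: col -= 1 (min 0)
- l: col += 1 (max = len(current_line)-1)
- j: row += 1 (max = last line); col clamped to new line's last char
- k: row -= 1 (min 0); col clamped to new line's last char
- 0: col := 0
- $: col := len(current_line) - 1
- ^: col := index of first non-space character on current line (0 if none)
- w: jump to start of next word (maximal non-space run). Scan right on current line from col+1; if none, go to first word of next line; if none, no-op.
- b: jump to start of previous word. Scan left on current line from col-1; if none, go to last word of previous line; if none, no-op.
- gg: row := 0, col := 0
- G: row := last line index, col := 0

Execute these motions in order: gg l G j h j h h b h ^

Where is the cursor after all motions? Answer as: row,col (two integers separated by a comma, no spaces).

Answer: 4,3

Derivation:
After 1 (gg): row=0 col=0 char='t'
After 2 (l): row=0 col=1 char='e'
After 3 (G): row=5 col=0 char='t'
After 4 (j): row=5 col=0 char='t'
After 5 (h): row=5 col=0 char='t'
After 6 (j): row=5 col=0 char='t'
After 7 (h): row=5 col=0 char='t'
After 8 (h): row=5 col=0 char='t'
After 9 (b): row=4 col=20 char='p'
After 10 (h): row=4 col=19 char='_'
After 11 (^): row=4 col=3 char='l'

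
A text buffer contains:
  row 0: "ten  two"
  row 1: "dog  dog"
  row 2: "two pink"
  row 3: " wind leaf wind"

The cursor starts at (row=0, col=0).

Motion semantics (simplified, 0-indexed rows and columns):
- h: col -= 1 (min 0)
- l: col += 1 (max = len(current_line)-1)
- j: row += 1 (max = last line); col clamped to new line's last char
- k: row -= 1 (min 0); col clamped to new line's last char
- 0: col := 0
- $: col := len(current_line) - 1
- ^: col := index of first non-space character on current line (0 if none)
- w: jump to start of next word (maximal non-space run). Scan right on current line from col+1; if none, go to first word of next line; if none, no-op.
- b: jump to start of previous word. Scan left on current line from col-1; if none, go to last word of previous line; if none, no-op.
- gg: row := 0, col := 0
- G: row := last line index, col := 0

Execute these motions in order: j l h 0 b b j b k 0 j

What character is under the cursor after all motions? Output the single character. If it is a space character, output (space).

After 1 (j): row=1 col=0 char='d'
After 2 (l): row=1 col=1 char='o'
After 3 (h): row=1 col=0 char='d'
After 4 (0): row=1 col=0 char='d'
After 5 (b): row=0 col=5 char='t'
After 6 (b): row=0 col=0 char='t'
After 7 (j): row=1 col=0 char='d'
After 8 (b): row=0 col=5 char='t'
After 9 (k): row=0 col=5 char='t'
After 10 (0): row=0 col=0 char='t'
After 11 (j): row=1 col=0 char='d'

Answer: d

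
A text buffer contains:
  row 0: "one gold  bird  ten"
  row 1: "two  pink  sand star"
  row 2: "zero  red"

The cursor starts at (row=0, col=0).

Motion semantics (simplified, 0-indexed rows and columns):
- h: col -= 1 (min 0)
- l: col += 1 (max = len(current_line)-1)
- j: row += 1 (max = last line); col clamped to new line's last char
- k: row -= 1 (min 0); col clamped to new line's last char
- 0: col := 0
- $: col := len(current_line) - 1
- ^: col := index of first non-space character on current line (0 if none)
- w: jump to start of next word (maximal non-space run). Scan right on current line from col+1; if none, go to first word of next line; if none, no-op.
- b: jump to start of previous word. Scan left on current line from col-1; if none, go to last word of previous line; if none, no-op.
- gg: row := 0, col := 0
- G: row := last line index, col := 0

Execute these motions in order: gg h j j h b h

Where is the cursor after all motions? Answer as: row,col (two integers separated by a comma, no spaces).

Answer: 1,15

Derivation:
After 1 (gg): row=0 col=0 char='o'
After 2 (h): row=0 col=0 char='o'
After 3 (j): row=1 col=0 char='t'
After 4 (j): row=2 col=0 char='z'
After 5 (h): row=2 col=0 char='z'
After 6 (b): row=1 col=16 char='s'
After 7 (h): row=1 col=15 char='_'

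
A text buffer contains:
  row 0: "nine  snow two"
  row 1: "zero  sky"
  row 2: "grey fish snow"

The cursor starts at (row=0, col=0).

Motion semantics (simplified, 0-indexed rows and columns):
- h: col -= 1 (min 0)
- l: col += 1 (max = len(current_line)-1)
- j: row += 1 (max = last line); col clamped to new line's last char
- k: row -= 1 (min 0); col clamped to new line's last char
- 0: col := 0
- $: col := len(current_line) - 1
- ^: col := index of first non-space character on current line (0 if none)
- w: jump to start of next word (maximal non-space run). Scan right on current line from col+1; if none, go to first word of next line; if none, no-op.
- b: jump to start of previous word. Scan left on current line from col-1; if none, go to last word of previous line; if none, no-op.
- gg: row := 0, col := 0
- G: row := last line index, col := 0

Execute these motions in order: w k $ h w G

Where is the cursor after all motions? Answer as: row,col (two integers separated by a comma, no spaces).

After 1 (w): row=0 col=6 char='s'
After 2 (k): row=0 col=6 char='s'
After 3 ($): row=0 col=13 char='o'
After 4 (h): row=0 col=12 char='w'
After 5 (w): row=1 col=0 char='z'
After 6 (G): row=2 col=0 char='g'

Answer: 2,0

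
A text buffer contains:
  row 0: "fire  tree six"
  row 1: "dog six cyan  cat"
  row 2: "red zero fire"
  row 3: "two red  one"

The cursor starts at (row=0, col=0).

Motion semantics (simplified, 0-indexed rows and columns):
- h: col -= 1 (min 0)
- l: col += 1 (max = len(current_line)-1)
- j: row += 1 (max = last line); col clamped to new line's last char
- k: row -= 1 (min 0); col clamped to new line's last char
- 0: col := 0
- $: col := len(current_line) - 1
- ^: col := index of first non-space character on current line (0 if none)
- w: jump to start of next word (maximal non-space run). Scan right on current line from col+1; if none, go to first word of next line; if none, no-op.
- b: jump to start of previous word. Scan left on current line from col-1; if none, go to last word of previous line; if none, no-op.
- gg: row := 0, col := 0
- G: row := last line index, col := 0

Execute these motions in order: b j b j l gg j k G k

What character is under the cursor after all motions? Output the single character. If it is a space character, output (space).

After 1 (b): row=0 col=0 char='f'
After 2 (j): row=1 col=0 char='d'
After 3 (b): row=0 col=11 char='s'
After 4 (j): row=1 col=11 char='n'
After 5 (l): row=1 col=12 char='_'
After 6 (gg): row=0 col=0 char='f'
After 7 (j): row=1 col=0 char='d'
After 8 (k): row=0 col=0 char='f'
After 9 (G): row=3 col=0 char='t'
After 10 (k): row=2 col=0 char='r'

Answer: r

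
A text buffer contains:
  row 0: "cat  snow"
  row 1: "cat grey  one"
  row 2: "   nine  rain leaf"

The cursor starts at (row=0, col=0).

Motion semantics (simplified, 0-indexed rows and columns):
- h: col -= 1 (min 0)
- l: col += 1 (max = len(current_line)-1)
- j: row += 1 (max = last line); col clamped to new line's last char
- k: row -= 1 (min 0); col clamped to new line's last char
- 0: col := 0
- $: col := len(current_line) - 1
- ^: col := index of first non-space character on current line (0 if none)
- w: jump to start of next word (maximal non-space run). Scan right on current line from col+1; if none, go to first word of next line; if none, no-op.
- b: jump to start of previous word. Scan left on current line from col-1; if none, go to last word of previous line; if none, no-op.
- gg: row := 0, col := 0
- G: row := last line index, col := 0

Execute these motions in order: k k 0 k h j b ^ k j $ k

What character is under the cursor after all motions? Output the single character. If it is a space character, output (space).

Answer: w

Derivation:
After 1 (k): row=0 col=0 char='c'
After 2 (k): row=0 col=0 char='c'
After 3 (0): row=0 col=0 char='c'
After 4 (k): row=0 col=0 char='c'
After 5 (h): row=0 col=0 char='c'
After 6 (j): row=1 col=0 char='c'
After 7 (b): row=0 col=5 char='s'
After 8 (^): row=0 col=0 char='c'
After 9 (k): row=0 col=0 char='c'
After 10 (j): row=1 col=0 char='c'
After 11 ($): row=1 col=12 char='e'
After 12 (k): row=0 col=8 char='w'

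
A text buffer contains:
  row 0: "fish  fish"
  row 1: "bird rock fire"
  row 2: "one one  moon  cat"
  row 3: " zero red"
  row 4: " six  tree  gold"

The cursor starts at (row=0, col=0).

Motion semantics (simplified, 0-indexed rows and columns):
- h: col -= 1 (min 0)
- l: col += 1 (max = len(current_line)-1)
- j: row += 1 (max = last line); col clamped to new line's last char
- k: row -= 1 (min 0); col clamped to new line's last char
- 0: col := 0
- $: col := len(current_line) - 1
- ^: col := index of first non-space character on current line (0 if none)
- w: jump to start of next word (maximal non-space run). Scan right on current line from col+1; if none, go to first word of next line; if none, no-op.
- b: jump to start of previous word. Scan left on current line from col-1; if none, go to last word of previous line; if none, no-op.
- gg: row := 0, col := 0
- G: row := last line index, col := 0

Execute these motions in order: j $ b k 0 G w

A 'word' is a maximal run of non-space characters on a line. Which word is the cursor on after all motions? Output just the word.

Answer: six

Derivation:
After 1 (j): row=1 col=0 char='b'
After 2 ($): row=1 col=13 char='e'
After 3 (b): row=1 col=10 char='f'
After 4 (k): row=0 col=9 char='h'
After 5 (0): row=0 col=0 char='f'
After 6 (G): row=4 col=0 char='_'
After 7 (w): row=4 col=1 char='s'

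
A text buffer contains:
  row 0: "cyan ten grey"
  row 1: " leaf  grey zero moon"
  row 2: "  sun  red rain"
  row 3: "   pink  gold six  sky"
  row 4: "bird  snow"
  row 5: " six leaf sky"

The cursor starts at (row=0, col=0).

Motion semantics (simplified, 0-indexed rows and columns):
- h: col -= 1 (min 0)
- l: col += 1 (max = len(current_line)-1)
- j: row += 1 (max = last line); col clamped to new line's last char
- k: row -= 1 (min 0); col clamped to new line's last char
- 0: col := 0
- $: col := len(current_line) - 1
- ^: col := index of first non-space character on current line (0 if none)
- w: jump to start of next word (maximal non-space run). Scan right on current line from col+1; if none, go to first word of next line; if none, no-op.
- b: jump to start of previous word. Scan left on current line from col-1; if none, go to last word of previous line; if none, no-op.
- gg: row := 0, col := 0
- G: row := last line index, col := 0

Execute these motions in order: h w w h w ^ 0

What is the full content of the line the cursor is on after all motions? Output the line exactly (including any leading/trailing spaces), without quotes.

Answer: cyan ten grey

Derivation:
After 1 (h): row=0 col=0 char='c'
After 2 (w): row=0 col=5 char='t'
After 3 (w): row=0 col=9 char='g'
After 4 (h): row=0 col=8 char='_'
After 5 (w): row=0 col=9 char='g'
After 6 (^): row=0 col=0 char='c'
After 7 (0): row=0 col=0 char='c'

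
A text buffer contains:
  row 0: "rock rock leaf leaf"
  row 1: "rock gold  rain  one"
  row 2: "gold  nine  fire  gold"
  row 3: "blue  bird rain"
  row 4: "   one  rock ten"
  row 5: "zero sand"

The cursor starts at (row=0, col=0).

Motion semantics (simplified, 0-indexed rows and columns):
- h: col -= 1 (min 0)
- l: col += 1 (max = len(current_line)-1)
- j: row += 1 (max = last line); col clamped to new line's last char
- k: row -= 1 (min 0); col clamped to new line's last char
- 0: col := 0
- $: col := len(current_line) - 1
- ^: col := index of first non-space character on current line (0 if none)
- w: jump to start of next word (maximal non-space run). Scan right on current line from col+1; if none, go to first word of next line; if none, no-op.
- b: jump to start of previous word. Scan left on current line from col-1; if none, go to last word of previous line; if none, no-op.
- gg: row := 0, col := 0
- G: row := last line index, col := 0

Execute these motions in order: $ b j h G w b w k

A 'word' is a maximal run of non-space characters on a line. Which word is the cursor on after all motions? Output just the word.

After 1 ($): row=0 col=18 char='f'
After 2 (b): row=0 col=15 char='l'
After 3 (j): row=1 col=15 char='_'
After 4 (h): row=1 col=14 char='n'
After 5 (G): row=5 col=0 char='z'
After 6 (w): row=5 col=5 char='s'
After 7 (b): row=5 col=0 char='z'
After 8 (w): row=5 col=5 char='s'
After 9 (k): row=4 col=5 char='e'

Answer: one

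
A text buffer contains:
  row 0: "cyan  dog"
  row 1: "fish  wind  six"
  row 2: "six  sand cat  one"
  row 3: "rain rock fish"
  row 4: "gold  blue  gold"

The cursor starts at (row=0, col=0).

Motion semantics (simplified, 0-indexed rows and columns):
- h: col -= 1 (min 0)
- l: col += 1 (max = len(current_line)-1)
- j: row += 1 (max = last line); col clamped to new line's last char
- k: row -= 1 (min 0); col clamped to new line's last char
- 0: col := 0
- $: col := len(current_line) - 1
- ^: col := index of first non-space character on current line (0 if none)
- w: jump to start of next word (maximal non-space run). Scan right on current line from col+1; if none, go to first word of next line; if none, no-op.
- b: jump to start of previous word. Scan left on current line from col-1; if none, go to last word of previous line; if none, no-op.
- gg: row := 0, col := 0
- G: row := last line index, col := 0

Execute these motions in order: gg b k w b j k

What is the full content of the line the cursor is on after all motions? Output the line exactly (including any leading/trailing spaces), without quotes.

Answer: cyan  dog

Derivation:
After 1 (gg): row=0 col=0 char='c'
After 2 (b): row=0 col=0 char='c'
After 3 (k): row=0 col=0 char='c'
After 4 (w): row=0 col=6 char='d'
After 5 (b): row=0 col=0 char='c'
After 6 (j): row=1 col=0 char='f'
After 7 (k): row=0 col=0 char='c'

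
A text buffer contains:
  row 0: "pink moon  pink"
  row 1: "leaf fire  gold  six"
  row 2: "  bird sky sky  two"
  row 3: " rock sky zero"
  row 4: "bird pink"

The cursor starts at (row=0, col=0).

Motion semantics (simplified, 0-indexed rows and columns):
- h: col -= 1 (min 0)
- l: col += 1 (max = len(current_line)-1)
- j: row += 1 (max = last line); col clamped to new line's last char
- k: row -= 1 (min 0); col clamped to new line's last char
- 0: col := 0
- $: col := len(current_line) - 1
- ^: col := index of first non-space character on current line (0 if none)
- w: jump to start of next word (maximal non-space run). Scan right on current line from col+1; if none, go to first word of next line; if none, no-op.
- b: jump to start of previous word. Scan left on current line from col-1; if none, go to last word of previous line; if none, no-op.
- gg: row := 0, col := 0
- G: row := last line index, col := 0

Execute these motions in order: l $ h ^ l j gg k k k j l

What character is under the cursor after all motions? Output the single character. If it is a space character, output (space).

Answer: e

Derivation:
After 1 (l): row=0 col=1 char='i'
After 2 ($): row=0 col=14 char='k'
After 3 (h): row=0 col=13 char='n'
After 4 (^): row=0 col=0 char='p'
After 5 (l): row=0 col=1 char='i'
After 6 (j): row=1 col=1 char='e'
After 7 (gg): row=0 col=0 char='p'
After 8 (k): row=0 col=0 char='p'
After 9 (k): row=0 col=0 char='p'
After 10 (k): row=0 col=0 char='p'
After 11 (j): row=1 col=0 char='l'
After 12 (l): row=1 col=1 char='e'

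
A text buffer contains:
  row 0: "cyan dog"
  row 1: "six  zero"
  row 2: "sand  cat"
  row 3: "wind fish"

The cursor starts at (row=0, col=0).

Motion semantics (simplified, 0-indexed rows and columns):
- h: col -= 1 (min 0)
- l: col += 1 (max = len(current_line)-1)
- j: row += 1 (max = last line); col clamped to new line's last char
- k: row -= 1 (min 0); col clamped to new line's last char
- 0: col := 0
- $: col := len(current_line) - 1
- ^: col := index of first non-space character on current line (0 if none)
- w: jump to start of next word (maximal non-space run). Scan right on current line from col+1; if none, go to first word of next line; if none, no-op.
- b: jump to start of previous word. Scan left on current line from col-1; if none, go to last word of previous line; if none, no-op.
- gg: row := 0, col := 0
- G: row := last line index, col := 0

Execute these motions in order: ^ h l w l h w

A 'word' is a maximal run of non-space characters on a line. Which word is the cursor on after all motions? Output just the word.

After 1 (^): row=0 col=0 char='c'
After 2 (h): row=0 col=0 char='c'
After 3 (l): row=0 col=1 char='y'
After 4 (w): row=0 col=5 char='d'
After 5 (l): row=0 col=6 char='o'
After 6 (h): row=0 col=5 char='d'
After 7 (w): row=1 col=0 char='s'

Answer: six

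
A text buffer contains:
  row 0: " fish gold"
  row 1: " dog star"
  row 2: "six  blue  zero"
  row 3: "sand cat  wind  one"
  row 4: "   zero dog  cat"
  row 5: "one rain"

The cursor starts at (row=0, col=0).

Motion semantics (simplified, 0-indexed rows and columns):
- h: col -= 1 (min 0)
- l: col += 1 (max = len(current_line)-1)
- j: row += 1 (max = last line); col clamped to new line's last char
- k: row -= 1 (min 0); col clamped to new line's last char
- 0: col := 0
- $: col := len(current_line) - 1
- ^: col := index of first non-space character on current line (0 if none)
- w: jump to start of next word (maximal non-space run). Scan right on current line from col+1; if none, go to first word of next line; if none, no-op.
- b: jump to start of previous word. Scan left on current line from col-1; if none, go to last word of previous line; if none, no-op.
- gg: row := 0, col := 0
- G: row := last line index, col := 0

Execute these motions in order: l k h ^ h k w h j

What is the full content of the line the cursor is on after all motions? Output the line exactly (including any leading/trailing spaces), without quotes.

Answer:  dog star

Derivation:
After 1 (l): row=0 col=1 char='f'
After 2 (k): row=0 col=1 char='f'
After 3 (h): row=0 col=0 char='_'
After 4 (^): row=0 col=1 char='f'
After 5 (h): row=0 col=0 char='_'
After 6 (k): row=0 col=0 char='_'
After 7 (w): row=0 col=1 char='f'
After 8 (h): row=0 col=0 char='_'
After 9 (j): row=1 col=0 char='_'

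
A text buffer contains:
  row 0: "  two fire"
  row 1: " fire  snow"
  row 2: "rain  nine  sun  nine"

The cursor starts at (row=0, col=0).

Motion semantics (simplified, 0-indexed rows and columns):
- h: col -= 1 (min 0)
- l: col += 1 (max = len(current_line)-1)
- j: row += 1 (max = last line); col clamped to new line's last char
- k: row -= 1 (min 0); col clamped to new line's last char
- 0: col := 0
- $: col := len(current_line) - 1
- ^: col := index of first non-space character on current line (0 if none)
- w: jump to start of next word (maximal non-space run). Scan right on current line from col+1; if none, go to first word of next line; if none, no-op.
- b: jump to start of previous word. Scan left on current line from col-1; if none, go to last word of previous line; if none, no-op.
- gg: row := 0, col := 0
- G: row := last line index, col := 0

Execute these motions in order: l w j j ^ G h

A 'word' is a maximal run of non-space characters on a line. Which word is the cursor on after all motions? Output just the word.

Answer: rain

Derivation:
After 1 (l): row=0 col=1 char='_'
After 2 (w): row=0 col=2 char='t'
After 3 (j): row=1 col=2 char='i'
After 4 (j): row=2 col=2 char='i'
After 5 (^): row=2 col=0 char='r'
After 6 (G): row=2 col=0 char='r'
After 7 (h): row=2 col=0 char='r'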